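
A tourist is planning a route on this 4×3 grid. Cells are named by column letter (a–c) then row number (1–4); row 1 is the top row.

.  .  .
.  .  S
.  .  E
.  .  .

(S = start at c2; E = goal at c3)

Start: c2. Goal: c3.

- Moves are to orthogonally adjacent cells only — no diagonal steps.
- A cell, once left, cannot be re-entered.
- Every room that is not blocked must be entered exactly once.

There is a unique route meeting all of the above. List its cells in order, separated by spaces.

c2 c1 b1 a1 a2 b2 b3 a3 a4 b4 c4 c3

Need to visit all 12 open cells exactly once, starting at c2 and ending at c3.
Cell c1 has only two open neighbours (c2 and b1), so the path must pass straight through it: one of those is the cell it's entered from and the other is where it exits.
Route from c2: up to c1, 2× left (reaching a1), down to a2, right to b2, down to b3, left to a3, down to a4, 2× right (reaching c4), up to c3 — 11 moves in all.
Check: all 12 open cells covered.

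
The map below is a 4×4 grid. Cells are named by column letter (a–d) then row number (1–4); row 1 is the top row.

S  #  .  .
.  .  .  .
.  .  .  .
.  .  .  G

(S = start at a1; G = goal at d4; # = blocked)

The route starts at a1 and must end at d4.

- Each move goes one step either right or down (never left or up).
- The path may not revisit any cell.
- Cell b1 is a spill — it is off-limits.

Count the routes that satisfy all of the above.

10

A right/down-only route from a1 to d4 makes exactly 3 down-moves and 3 right-moves in some order.
With no other constraints that would be C(6,3) = 20 routes.
Subtract routes through each blocked cell (inclusion–exclusion for overlaps): − through b1: 10 → 10.
That gives 10 routes.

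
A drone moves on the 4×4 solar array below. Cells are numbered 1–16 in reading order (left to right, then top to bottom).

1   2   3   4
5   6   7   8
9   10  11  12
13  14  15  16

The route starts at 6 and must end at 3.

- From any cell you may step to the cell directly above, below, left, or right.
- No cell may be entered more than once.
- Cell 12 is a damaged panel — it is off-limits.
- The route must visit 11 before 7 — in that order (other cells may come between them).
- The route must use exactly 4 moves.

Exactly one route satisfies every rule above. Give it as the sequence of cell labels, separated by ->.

The waypoints must appear in the order 11, 7, with no cell reused.
Route from 6: down to 10, right to 11, 2× up (reaching 3) — 4 moves in all.
Check: order respected (11 at step 2, 7 at step 3); 4 moves as required.

6 -> 10 -> 11 -> 7 -> 3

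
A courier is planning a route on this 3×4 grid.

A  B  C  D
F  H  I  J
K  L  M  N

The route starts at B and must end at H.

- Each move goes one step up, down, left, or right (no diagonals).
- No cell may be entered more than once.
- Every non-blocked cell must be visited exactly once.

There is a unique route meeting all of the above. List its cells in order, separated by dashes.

B - A - F - K - L - M - N - J - D - C - I - H

Need to visit all 12 open cells exactly once, starting at B and ending at H.
Cell K has only two open neighbours (F and L), so the path must pass straight through it: one of those is the cell it's entered from and the other is where it exits.
Route from B: left to A, 2× down (reaching K), 3× right (reaching N), 2× up (reaching D), left to C, down to I, left to H — 11 moves in all.
Check: all 12 open cells covered.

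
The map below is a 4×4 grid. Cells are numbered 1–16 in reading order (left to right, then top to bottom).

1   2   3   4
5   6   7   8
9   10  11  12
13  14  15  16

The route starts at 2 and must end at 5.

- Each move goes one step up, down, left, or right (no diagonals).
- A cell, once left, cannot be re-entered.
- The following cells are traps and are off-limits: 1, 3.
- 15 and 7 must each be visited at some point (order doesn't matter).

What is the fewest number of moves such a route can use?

Any route passes through 15 and 7 in some order between 2 and 5. Summing Manhattan distances along each leg and taking the cheapest ordering (2 → 15 → 7 → 5) gives a lower bound of 4 + 2 + 2 = 8 moves.
A route of 8 moves achieves this: 2 → 6 → 7 → 11 → 15 → 14 → 10 → 9 → 5.
Since 8 matches the lower bound, it is optimal.

8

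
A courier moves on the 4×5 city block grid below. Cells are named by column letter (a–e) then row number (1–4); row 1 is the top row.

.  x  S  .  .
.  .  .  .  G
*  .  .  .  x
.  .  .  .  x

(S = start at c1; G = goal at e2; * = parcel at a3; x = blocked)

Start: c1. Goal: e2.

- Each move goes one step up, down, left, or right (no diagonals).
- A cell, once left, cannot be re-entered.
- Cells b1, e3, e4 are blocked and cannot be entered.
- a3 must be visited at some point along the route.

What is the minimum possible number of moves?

9

Any route passes through a3 somewhere between c1 and e2. Summing Manhattan distances along the two legs (c1 → a3 → e2) gives a lower bound of 4 + 5 = 9 moves.
A route of 9 moves achieves this: c1 → c2 → b2 → a2 → a3 → b3 → c3 → d3 → d2 → e2.
Since 9 matches the lower bound, it is optimal.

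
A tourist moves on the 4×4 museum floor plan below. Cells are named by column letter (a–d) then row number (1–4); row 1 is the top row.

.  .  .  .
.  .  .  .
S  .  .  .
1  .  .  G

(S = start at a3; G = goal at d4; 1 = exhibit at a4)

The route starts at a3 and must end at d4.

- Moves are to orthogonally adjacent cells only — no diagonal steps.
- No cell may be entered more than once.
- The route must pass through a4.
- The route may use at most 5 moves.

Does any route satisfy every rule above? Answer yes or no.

One route that works: a3 → a4 → b4 → c4 → d4.

yes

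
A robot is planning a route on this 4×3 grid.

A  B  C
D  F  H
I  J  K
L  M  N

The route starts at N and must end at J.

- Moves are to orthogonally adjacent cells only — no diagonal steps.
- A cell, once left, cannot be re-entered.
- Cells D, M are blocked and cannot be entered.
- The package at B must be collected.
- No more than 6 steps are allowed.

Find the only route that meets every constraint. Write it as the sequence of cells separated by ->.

Any route must reach B and still end at J within 6 moves, so the order of the required stops is forced.
Route from N: up 3 to C, left 1 to B, down 2 to J — 6 moves in all.
Check: all required cells visited; 6 ≤ 6 moves.

N -> K -> H -> C -> B -> F -> J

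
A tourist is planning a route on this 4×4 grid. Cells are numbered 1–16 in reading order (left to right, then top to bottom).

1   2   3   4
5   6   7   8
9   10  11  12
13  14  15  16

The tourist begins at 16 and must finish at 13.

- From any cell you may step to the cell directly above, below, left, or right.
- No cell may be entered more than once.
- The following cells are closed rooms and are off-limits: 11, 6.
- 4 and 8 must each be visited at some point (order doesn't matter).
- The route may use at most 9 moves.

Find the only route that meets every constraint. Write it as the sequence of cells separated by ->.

16 -> 12 -> 8 -> 4 -> 3 -> 2 -> 1 -> 5 -> 9 -> 13

Any route must reach 4 and 8 and still end at 13 within 9 moves, so the order of the required stops is forced.
Route from 16: up 3 to 4, left 3 to 1, down 3 to 13 — 9 moves in all.
Check: all required cells visited; 9 ≤ 9 moves.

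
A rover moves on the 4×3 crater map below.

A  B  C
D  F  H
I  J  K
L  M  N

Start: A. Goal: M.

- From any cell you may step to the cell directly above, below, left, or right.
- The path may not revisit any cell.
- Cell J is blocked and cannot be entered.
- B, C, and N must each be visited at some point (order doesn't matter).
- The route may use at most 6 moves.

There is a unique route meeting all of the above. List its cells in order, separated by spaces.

The budget equals the shortest possible length, so every move has to be on a shortest route through the required cells.
Route from A: 2× right (reaching C), 3× down (reaching N), left to M — 6 moves in all.
Check: all required cells visited; 6 ≤ 6 moves.

A B C H K N M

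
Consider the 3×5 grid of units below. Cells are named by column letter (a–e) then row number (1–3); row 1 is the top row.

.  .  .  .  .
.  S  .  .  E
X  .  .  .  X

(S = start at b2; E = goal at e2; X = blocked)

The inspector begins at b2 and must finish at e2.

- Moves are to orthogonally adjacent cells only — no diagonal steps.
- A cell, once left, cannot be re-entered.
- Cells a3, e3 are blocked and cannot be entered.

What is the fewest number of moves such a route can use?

3

The Manhattan distance from b2 to e2 is |2−2| + |2−5| = 3, so at least 3 moves are needed.
A route of 3 moves achieves this: b2 → c2 → d2 → e2.
Since 3 matches the lower bound, it is optimal.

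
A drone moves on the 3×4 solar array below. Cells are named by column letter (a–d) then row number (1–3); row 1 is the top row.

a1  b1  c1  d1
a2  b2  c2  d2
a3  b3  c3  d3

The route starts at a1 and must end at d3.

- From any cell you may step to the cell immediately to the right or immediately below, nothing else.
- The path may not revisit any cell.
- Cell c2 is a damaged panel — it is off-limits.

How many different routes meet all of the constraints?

A right/down-only route from a1 to d3 makes exactly 2 down-moves and 3 right-moves in some order.
With no other constraints that would be C(5,2) = 10 routes.
Subtract routes through each blocked cell (inclusion–exclusion for overlaps): − through c2: 6 → 4.
That gives 4 routes.

4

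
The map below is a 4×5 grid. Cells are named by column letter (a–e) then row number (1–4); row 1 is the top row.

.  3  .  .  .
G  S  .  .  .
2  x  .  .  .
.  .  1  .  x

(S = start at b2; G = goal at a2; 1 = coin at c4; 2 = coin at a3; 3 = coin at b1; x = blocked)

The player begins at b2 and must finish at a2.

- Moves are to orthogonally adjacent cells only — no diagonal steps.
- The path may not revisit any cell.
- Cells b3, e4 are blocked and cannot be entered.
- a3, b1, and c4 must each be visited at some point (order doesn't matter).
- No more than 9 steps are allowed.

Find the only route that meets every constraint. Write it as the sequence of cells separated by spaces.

b2 b1 c1 c2 c3 c4 b4 a4 a3 a2

The 9-move cap with required stops at a3, b1, c4 leaves no slack for detours.
Route from b2: up 1 to b1, right 1 to c1, down 3 to c4, left 2 to a4, up 2 to a2 — 9 moves in all.
Check: all required cells visited; 9 ≤ 9 moves.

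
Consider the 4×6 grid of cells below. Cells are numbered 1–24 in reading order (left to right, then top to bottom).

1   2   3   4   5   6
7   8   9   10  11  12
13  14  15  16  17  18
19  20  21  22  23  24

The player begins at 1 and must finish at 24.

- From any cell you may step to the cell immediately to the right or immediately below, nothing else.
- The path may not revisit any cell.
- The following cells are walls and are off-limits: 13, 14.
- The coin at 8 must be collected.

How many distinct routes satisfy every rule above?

A right/down-only route from 1 to 24 makes exactly 3 down-moves and 5 right-moves in some order.
With no other constraints that would be C(8,3) = 56 routes.
Split at 8 and multiply the segment counts (each segment already excludes blocked cells): 1→8: 2; 8→24: 10; product = 20.
That gives 20 routes.

20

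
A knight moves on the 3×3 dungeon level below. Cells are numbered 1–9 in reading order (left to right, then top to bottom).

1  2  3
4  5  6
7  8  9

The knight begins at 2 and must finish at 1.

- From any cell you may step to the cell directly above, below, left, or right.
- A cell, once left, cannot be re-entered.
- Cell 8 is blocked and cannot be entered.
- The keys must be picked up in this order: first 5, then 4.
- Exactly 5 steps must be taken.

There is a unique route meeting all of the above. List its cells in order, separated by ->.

2 -> 3 -> 6 -> 5 -> 4 -> 1

The waypoints must appear in the order 5, 4, with no cell reused.
Route from 2: right to 3, down to 6, 2× left (reaching 4), up to 1 — 5 moves in all.
Check: order respected (5 at step 3, 4 at step 4); 5 moves as required.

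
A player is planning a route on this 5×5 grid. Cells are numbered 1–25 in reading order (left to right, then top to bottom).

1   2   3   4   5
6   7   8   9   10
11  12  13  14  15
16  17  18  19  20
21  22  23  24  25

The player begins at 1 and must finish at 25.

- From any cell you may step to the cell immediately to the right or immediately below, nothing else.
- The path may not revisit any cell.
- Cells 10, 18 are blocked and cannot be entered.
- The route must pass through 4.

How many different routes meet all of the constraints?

3

A right/down-only route from 1 to 25 makes exactly 4 down-moves and 4 right-moves in some order.
With no other constraints that would be C(8,4) = 70 routes.
Split at 4 and multiply the segment counts (each segment already excludes blocked cells): 1→4: 1; 4→25: 3; product = 3.
That gives 3 routes.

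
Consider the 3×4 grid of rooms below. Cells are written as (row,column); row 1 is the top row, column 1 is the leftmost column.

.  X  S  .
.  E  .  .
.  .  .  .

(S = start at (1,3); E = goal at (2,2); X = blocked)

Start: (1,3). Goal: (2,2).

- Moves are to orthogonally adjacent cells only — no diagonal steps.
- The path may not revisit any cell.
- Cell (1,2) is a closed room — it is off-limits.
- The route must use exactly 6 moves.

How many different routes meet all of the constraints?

Need simple routes of exactly 6 moves from (1,3) to (2,2) (Manhattan distance 2, so 2 moves are spent on a detour and 2 undoing it).
Enumerating: (1,3) (2,3) (3,3) (3,2) (3,1) (2,1) (2,2) | (1,3) (2,3) (2,4) (3,4) (3,3) (3,2) (2,2) | (1,3) (1,4) (2,4) (3,4) (3,3) (2,3) (2,2) | (1,3) (1,4) (2,4) (3,4) (3,3) (3,2) (2,2) | (1,3) (1,4) (2,4) (2,3) (3,3) (3,2) (2,2).
That gives 5 routes.

5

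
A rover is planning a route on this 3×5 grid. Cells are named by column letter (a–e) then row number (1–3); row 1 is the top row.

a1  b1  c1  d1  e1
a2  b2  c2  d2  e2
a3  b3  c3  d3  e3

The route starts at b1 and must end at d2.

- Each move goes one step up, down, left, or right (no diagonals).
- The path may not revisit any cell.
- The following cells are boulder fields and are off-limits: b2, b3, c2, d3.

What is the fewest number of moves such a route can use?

The Manhattan distance from b1 to d2 is |1−2| + |2−4| = 3, so at least 3 moves are needed.
A route of 3 moves achieves this: b1 → c1 → d1 → d2.
Since 3 matches the lower bound, it is optimal.

3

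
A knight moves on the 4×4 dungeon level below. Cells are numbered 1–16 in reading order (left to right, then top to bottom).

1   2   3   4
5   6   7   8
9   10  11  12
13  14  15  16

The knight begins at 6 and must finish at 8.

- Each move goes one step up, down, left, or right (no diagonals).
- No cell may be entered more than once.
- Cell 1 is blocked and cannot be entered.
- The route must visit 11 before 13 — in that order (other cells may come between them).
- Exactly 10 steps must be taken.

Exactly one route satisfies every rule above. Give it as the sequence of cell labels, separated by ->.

6 -> 7 -> 11 -> 10 -> 9 -> 13 -> 14 -> 15 -> 16 -> 12 -> 8

The waypoints must appear in the order 11, 13, with no cell reused.
Route from 6: right 1 to 7, down 1 to 11, left 2 to 9, down 1 to 13, right 3 to 16, up 2 to 8 — 10 moves in all.
Check: order respected (11 at step 2, 13 at step 5); 10 moves as required.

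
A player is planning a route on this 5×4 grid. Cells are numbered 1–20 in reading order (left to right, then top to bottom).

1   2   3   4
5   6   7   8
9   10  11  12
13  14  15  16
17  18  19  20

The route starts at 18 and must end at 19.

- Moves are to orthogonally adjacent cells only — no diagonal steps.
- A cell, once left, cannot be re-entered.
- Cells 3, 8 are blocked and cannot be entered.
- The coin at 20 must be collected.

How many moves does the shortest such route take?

Any route passes through 20 somewhere between 18 and 19. Summing Manhattan distances along the two legs (18 → 20 → 19) gives a lower bound of 2 + 1 = 3 moves.
The shortest route satisfying every rule uses 5 moves: 18 → 14 → 15 → 16 → 20 → 19.
The no-revisit rule (legs can't share cells) pushes the minimum above the 3-move bound; an exhaustive check rules out every length from 3 to 4, leaving 5 as the minimum.

5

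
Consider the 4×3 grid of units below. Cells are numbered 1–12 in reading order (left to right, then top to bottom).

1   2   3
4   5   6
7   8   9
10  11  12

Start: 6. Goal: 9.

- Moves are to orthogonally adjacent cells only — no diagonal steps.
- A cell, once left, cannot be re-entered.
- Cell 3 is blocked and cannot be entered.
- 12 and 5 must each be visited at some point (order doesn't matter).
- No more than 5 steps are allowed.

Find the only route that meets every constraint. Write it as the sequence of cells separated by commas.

6, 5, 8, 11, 12, 9

The budget equals the shortest possible length, so every move has to be on a shortest route through the required cells.
Route from 6: left to 5, 2× down (reaching 11), right to 12, up to 9 — 5 moves in all.
Check: all required cells visited; 5 ≤ 5 moves.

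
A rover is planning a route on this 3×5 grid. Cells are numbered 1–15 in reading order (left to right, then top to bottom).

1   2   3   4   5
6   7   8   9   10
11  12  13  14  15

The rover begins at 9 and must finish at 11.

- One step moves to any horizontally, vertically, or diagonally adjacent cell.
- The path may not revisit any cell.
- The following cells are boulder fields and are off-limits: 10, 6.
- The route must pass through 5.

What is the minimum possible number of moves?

5

Any route passes through 5 somewhere between 9 and 11. Summing Chebyshev distances along the two legs (9 → 5 → 11) gives a lower bound of 1 + 4 = 5 moves.
A route of 5 moves achieves this: 9 → 5 → 4 → 3 → 7 → 11.
Since 5 matches the lower bound, it is optimal.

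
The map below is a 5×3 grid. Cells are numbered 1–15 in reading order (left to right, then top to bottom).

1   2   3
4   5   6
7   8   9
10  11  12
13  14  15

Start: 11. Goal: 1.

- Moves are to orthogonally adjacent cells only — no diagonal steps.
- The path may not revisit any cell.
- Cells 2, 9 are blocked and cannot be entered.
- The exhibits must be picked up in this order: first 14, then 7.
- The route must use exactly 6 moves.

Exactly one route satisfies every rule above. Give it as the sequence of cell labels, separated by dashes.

11 - 14 - 13 - 10 - 7 - 4 - 1

The waypoints must appear in the order 14, 7, with no cell reused.
Route from 11: down 1 to 14, left 1 to 13, up 4 to 1 — 6 moves in all.
Check: order respected (14 at step 1, 7 at step 4); 6 moves as required.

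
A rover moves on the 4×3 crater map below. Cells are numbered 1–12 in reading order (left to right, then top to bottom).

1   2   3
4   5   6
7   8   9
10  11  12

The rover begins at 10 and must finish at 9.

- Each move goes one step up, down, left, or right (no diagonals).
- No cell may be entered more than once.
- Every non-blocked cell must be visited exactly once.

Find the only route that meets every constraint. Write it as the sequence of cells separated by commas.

10, 7, 4, 1, 2, 3, 6, 5, 8, 11, 12, 9

Need to visit all 12 open cells exactly once, starting at 10 and ending at 9.
Route from 10: up 3 to 1, right 2 to 3, down 1 to 6, left 1 to 5, down 2 to 11, right 1 to 12, up 1 to 9 — 11 moves in all.
Check: all 12 open cells covered.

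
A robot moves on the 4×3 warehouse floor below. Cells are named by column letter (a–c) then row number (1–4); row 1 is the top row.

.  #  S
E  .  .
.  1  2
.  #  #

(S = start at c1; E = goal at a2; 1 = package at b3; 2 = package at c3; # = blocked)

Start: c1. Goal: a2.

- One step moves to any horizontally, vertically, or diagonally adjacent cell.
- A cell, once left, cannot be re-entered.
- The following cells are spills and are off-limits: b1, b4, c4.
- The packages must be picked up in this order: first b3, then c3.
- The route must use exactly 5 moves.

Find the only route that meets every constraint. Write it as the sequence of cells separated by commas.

The waypoints must appear in the order b3, c3, with no cell reused.
Route from c1: down to c2, down-left to b3, right to c3, up-left to b2, left to a2 — 5 moves in all.
Check: order respected (1 at step 2, 2 at step 3); 5 moves as required.

c1, c2, b3, c3, b2, a2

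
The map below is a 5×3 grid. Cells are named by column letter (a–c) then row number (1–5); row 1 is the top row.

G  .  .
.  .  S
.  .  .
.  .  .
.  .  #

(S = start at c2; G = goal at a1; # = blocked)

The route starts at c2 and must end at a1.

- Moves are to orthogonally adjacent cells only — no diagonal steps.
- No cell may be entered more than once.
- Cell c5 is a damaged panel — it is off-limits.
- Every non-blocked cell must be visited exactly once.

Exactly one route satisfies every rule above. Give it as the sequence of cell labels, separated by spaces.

c2 c1 b1 b2 b3 c3 c4 b4 b5 a5 a4 a3 a2 a1

Need to visit all 14 open cells exactly once, starting at c2 and ending at a1.
Cell c4 has only two open neighbours (c3 and b4), so the path must pass straight through it: one of those is the cell it's entered from and the other is where it exits.
Route from c2: up 1 to c1, left 1 to b1, down 2 to b3, right 1 to c3, down 1 to c4, left 1 to b4, down 1 to b5, left 1 to a5, up 4 to a1 — 13 moves in all.
Check: all 14 open cells covered.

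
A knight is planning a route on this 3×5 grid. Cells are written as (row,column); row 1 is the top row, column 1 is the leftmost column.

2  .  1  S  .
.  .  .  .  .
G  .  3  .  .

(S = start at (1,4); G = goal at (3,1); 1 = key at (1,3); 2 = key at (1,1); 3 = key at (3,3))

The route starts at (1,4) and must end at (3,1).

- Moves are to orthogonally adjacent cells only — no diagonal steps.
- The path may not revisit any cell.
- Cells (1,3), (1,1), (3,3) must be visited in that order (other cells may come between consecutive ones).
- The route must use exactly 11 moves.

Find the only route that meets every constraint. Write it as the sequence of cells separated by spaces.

The waypoints must appear in the order (1,3), (1,1), (3,3), with no cell reused.
Route from (1,4): left 3 to (1,1), down 1 to (2,1), right 3 to (2,4), down 1 to (3,4), left 3 to (3,1) — 11 moves in all.
Check: order respected (1 at step 1, 2 at step 3, 3 at step 9); 11 moves as required.

(1,4) (1,3) (1,2) (1,1) (2,1) (2,2) (2,3) (2,4) (3,4) (3,3) (3,2) (3,1)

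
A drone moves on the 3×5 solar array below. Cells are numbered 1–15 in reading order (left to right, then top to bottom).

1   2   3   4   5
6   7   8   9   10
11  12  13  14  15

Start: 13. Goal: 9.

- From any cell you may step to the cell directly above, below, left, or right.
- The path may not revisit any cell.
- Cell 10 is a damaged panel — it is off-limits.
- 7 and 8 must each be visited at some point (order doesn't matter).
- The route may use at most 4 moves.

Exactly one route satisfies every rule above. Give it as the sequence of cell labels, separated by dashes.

Any route must reach 7 and 8 and still end at 9 within 4 moves, so the order of the required stops is forced.
Route from 13: left 1 to 12, up 1 to 7, right 2 to 9 — 4 moves in all.
Check: all required cells visited; 4 ≤ 4 moves.

13 - 12 - 7 - 8 - 9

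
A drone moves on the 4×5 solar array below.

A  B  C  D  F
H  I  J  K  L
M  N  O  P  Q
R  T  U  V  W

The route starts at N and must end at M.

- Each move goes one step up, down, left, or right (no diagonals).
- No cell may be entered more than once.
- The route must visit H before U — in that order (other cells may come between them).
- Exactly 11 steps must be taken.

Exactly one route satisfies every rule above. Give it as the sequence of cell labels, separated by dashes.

The waypoints must appear in the order H, U, with no cell reused.
Route from N: up 1 to I, left 1 to H, up 1 to A, right 2 to C, down 3 to U, left 2 to R, up 1 to M — 11 moves in all.
Check: order respected (H at step 2, U at step 8); 11 moves as required.

N - I - H - A - B - C - J - O - U - T - R - M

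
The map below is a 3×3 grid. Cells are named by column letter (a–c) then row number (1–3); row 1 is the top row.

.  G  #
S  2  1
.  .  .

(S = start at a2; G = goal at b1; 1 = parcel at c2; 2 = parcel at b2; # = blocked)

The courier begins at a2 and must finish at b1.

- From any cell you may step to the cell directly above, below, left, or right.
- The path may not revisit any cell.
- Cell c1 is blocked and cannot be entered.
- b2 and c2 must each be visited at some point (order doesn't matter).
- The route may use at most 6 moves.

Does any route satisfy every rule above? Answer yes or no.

yes

One route that works: a2 → a3 → b3 → c3 → c2 → b2 → b1.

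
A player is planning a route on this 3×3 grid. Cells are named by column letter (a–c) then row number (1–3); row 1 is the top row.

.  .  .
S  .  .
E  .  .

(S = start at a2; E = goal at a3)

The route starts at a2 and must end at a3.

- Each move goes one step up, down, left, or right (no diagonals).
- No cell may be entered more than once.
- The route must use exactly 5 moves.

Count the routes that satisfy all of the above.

2

Need simple routes of exactly 5 moves from a2 to a3 (Manhattan distance 1, so 2 moves are spent on a detour and 2 undoing it).
Enumerating: a2 a1 b1 b2 b3 a3 | a2 b2 c2 c3 b3 a3.
That gives 2 routes.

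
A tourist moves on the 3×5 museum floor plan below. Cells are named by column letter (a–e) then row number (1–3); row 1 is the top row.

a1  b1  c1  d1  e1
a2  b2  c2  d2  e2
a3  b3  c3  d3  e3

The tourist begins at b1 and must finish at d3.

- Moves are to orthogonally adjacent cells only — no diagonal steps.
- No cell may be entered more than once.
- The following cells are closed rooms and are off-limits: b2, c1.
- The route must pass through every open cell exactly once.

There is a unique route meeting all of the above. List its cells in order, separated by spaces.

Need to visit all 13 open cells exactly once, starting at b1 and ending at d3.
Cell e3 has only two open neighbours (e2 and d3), so the path must pass straight through it: one of those is the cell it's entered from and the other is where it exits.
Route from b1: left to a1, 2× down (reaching a3), 2× right (reaching c3), up to c2, right to d2, up to d1, right to e1, 2× down (reaching e3), left to d3 — 12 moves in all.
Check: all 13 open cells covered.

b1 a1 a2 a3 b3 c3 c2 d2 d1 e1 e2 e3 d3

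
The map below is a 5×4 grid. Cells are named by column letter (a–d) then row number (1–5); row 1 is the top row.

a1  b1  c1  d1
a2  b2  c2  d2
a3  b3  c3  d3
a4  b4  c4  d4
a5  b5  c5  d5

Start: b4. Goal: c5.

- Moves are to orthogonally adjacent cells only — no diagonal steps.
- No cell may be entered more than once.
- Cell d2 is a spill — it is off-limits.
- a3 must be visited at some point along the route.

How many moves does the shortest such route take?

6

Any route passes through a3 somewhere between b4 and c5. Summing Manhattan distances along the two legs (b4 → a3 → c5) gives a lower bound of 2 + 4 = 6 moves.
A route of 6 moves achieves this: b4 → b3 → a3 → a4 → a5 → b5 → c5.
Since 6 matches the lower bound, it is optimal.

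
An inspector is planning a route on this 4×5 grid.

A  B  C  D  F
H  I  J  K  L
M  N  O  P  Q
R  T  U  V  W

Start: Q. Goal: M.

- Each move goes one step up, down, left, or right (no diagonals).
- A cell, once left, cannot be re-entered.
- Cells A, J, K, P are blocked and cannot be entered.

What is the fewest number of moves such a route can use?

6

The Manhattan distance from Q to M is |3−3| + |5−1| = 4, so at least 4 moves are needed.
That bound ignores the blocked cells. Measuring each leg by the fewest moves that actually steer around them (Q→M: 6) raises the lower bound to 6.
A route of 6 moves exists: Q → W → V → U → O → N → M.
Since 6 matches that lower bound, it is optimal.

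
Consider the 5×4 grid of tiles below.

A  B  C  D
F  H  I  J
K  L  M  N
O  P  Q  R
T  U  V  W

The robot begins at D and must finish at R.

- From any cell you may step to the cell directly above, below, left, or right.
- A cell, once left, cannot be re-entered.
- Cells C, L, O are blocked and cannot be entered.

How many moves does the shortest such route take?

The Manhattan distance from D to R is |1−4| + |4−4| = 3, so at least 3 moves are needed.
A route of 3 moves achieves this: D → J → N → R.
Since 3 matches the lower bound, it is optimal.

3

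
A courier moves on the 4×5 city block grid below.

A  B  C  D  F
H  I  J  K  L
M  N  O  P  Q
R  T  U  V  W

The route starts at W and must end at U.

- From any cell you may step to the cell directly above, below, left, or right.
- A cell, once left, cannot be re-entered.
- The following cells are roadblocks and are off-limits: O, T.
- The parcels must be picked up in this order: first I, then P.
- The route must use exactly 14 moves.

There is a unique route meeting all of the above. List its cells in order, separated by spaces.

W Q L F D C B A H I J K P V U

The waypoints must appear in the order I, P, with no cell reused.
Route from W: up 3 to F, left 4 to A, down 1 to H, right 3 to K, down 2 to V, left 1 to U — 14 moves in all.
Check: order respected (I at step 9, P at step 12); 14 moves as required.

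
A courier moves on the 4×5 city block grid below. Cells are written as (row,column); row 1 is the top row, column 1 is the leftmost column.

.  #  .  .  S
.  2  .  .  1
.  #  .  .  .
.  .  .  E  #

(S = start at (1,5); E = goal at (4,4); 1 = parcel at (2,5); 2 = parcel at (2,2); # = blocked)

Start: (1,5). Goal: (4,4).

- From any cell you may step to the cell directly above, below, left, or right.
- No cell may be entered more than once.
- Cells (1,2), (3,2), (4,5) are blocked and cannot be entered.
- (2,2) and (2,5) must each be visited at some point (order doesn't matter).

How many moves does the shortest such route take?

10

Any route passes through (2,2) and (2,5) in some order between (1,5) and (4,4). Summing Manhattan distances along each leg and taking the cheapest ordering ((1,5) → (2,5) → (2,2) → (4,4)) gives a lower bound of 1 + 3 + 4 = 8 moves.
The shortest route satisfying every rule uses 10 moves: (1,5) → (2,5) → (2,4) → (2,3) → (2,2) → (2,1) → (3,1) → (4,1) → (4,2) → (4,3) → (4,4).
The no-revisit rule (legs can't share cells) pushes the minimum above the 8-move bound; an exhaustive check rules out every length from 8 to 9, leaving 10 as the minimum.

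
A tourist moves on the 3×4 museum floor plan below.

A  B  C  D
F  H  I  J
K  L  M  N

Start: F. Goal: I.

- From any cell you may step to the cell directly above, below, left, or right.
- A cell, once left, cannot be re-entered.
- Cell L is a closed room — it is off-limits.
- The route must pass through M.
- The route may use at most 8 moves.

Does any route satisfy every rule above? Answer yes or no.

One route that works: F → A → B → C → D → J → N → M → I.

yes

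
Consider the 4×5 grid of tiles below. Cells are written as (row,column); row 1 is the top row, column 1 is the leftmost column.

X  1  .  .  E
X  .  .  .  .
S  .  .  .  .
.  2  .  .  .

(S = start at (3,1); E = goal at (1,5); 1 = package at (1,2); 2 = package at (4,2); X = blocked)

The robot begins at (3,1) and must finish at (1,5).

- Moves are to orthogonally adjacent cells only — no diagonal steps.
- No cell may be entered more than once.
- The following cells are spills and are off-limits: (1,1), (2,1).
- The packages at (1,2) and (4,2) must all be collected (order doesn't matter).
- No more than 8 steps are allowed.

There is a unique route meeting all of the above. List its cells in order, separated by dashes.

The 8-move cap with required stops at (1,2), (4,2) leaves no slack for detours.
Route from (3,1): down 1 to (4,1), right 1 to (4,2), up 3 to (1,2), right 3 to (1,5) — 8 moves in all.
Check: all required cells visited; 8 ≤ 8 moves.

(3,1) - (4,1) - (4,2) - (3,2) - (2,2) - (1,2) - (1,3) - (1,4) - (1,5)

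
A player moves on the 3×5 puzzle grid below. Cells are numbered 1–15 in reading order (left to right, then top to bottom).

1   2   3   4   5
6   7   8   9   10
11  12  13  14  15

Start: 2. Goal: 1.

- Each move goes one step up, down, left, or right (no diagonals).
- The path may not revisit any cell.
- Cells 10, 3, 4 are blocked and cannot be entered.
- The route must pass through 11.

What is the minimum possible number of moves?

5

Any route passes through 11 somewhere between 2 and 1. Summing Manhattan distances along the two legs (2 → 11 → 1) gives a lower bound of 3 + 2 = 5 moves.
A route of 5 moves achieves this: 2 → 7 → 12 → 11 → 6 → 1.
Since 5 matches the lower bound, it is optimal.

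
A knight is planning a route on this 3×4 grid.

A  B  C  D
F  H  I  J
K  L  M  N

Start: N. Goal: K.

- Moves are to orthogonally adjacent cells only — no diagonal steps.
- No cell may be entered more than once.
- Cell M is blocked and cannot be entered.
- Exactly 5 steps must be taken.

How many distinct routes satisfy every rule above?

2

Need simple routes of exactly 5 moves from N to K (Manhattan distance 3, so 1 moves are spent on a detour and 1 undoing it).
Enumerating: N J I H L K | N J I H F K.
That gives 2 routes.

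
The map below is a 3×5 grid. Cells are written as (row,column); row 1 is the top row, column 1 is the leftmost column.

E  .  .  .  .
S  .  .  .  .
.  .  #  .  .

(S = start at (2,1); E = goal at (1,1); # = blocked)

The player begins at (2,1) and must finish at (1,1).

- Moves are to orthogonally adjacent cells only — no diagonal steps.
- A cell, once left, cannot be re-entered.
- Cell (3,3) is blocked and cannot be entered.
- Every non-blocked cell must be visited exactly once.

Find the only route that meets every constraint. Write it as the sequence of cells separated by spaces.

(2,1) (3,1) (3,2) (2,2) (2,3) (2,4) (3,4) (3,5) (2,5) (1,5) (1,4) (1,3) (1,2) (1,1)

Need to visit all 14 open cells exactly once, starting at (2,1) and ending at (1,1).
Cell (3,4) has only two open neighbours ((2,4) and (3,5)), so the path must pass straight through it: one of those is the cell it's entered from and the other is where it exits.
Route from (2,1): down 1 to (3,1), right 1 to (3,2), up 1 to (2,2), right 2 to (2,4), down 1 to (3,4), right 1 to (3,5), up 2 to (1,5), left 4 to (1,1) — 13 moves in all.
Check: all 14 open cells covered.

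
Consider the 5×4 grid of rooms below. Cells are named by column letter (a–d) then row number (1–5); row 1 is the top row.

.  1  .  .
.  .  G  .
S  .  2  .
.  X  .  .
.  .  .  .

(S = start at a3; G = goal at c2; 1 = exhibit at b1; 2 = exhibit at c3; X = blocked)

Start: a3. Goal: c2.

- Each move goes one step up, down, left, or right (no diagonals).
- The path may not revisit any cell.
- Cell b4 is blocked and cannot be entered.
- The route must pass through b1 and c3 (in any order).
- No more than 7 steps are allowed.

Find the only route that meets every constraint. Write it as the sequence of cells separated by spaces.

a3 a2 a1 b1 b2 b3 c3 c2

The 7-move cap with required stops at b1, c3 leaves no slack for detours.
Route from a3: 2× up (reaching a1), right to b1, 2× down (reaching b3), right to c3, up to c2 — 7 moves in all.
Check: all required cells visited; 7 ≤ 7 moves.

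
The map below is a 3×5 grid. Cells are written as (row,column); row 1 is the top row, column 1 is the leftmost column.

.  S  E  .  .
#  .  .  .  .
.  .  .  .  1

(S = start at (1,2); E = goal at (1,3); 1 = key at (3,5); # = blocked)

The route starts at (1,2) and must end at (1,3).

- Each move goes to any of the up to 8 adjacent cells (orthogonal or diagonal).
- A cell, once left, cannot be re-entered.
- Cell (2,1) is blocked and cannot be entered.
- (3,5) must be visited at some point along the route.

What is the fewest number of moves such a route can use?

Any route passes through (3,5) somewhere between (1,2) and (1,3). Summing Chebyshev distances along the two legs ((1,2) → (3,5) → (1,3)) gives a lower bound of 3 + 2 = 5 moves.
A route of 5 moves achieves this: (1,2) → (2,3) → (3,4) → (3,5) → (2,4) → (1,3).
Since 5 matches the lower bound, it is optimal.

5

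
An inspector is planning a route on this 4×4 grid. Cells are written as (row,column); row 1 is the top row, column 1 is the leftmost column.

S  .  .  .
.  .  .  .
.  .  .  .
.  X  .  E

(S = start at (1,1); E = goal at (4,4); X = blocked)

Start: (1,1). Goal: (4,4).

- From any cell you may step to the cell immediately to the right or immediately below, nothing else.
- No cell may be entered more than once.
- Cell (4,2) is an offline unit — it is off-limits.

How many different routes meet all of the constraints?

16

A right/down-only route from (1,1) to (4,4) makes exactly 3 down-moves and 3 right-moves in some order.
With no other constraints that would be C(6,3) = 20 routes.
Subtract routes through each blocked cell (inclusion–exclusion for overlaps): − through (4,2): 4 → 16.
That gives 16 routes.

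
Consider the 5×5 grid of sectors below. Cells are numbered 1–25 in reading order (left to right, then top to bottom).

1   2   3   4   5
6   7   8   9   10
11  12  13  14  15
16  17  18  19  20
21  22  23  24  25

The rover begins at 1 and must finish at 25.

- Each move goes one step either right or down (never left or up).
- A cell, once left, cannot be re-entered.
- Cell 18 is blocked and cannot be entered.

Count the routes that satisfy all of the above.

40

A right/down-only route from 1 to 25 makes exactly 4 down-moves and 4 right-moves in some order.
With no other constraints that would be C(8,4) = 70 routes.
Subtract routes through each blocked cell (inclusion–exclusion for overlaps): − through 18: 30 → 40.
That gives 40 routes.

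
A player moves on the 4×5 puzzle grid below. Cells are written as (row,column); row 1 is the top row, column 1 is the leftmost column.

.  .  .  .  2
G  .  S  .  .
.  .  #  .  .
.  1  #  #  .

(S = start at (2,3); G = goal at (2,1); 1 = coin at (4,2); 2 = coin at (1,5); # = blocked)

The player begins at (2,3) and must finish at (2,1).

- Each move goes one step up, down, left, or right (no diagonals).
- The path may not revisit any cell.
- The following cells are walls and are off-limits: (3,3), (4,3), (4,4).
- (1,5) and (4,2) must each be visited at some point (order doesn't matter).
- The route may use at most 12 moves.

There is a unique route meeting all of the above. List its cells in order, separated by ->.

Any route must reach (1,5) and (4,2) and still end at (2,1) within 12 moves, so the order of the required stops is forced.
Route from (2,3): right 2 to (2,5), up 1 to (1,5), left 3 to (1,2), down 3 to (4,2), left 1 to (4,1), up 2 to (2,1) — 12 moves in all.
Check: all required cells visited; 12 ≤ 12 moves.

(2,3) -> (2,4) -> (2,5) -> (1,5) -> (1,4) -> (1,3) -> (1,2) -> (2,2) -> (3,2) -> (4,2) -> (4,1) -> (3,1) -> (2,1)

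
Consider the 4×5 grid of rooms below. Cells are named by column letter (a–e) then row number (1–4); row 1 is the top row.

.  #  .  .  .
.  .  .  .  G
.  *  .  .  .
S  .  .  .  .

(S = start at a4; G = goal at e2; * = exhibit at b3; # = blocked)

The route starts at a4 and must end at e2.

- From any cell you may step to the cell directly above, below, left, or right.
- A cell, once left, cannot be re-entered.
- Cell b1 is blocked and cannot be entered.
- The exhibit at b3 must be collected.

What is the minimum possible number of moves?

6

Any route passes through b3 somewhere between a4 and e2. Summing Manhattan distances along the two legs (a4 → b3 → e2) gives a lower bound of 2 + 4 = 6 moves.
A route of 6 moves achieves this: a4 → a3 → b3 → b2 → c2 → d2 → e2.
Since 6 matches the lower bound, it is optimal.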